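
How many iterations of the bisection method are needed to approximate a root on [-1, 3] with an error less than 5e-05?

We need (b-a)/2^n ≤ 5e-05
(3 - (-1))/2^n ≤ 5e-05
4/2^n ≤ 5e-05
2^n ≥ 80000
n ≥ log₂(80000) = 16.29
n ≥ 17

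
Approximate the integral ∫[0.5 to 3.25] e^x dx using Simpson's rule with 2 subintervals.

f(x) = e^x
a = 0.5, b = 3.25, n = 2
h = (b - a)/n = 1.375000

Simpson's rule: (h/3)[f(x₀) + 4f(x₁) + 2f(x₂) + ... + f(xₙ)]

x_0 = 0.5000, f(x_0) = 1.648721, coefficient = 1
x_1 = 1.8750, f(x_1) = 6.520819, coefficient = 4
x_2 = 3.2500, f(x_2) = 25.790340, coefficient = 1

I ≈ (1.375000/3) × 53.522338 = 24.531071
Exact value: 24.141619
Error: 0.389453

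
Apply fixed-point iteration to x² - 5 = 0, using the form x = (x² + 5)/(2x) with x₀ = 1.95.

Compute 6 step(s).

Equation: x² - 5 = 0
Fixed-point form: x = (x² + 5)/(2x)
x₀ = 1.95

x_1 = g(1.950000) = 2.257051
x_2 = g(2.257051) = 2.236166
x_3 = g(2.236166) = 2.236068
x_4 = g(2.236068) = 2.236068
x_5 = g(2.236068) = 2.236068
x_6 = g(2.236068) = 2.236068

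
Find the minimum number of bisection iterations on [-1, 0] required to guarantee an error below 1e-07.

We need (b-a)/2^n ≤ 1e-07
(0 - (-1))/2^n ≤ 1e-07
1/2^n ≤ 1e-07
2^n ≥ 10000000
n ≥ log₂(10000000) = 23.25
n ≥ 24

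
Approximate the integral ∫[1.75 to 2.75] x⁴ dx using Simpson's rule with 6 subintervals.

f(x) = x⁴
a = 1.75, b = 2.75, n = 6
h = (b - a)/n = 0.166667

Simpson's rule: (h/3)[f(x₀) + 4f(x₁) + 2f(x₂) + ... + f(xₙ)]

x_0 = 1.7500, f(x_0) = 9.378906, coefficient = 1
x_1 = 1.9167, f(x_1) = 13.495419, coefficient = 4
x_2 = 2.0833, f(x_2) = 18.838011, coefficient = 2
x_3 = 2.2500, f(x_3) = 25.628906, coefficient = 4
x_4 = 2.4167, f(x_4) = 34.108845, coefficient = 2
x_5 = 2.5833, f(x_5) = 44.537085, coefficient = 4
x_6 = 2.7500, f(x_6) = 57.191406, coefficient = 1

I ≈ (0.166667/3) × 507.109664 = 28.172759
Exact value: 28.172656
Error: 0.000103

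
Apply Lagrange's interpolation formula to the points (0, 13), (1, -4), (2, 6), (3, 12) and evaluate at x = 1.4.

Lagrange interpolation formula:
P(x) = Σ yᵢ × Lᵢ(x)
where Lᵢ(x) = Π_{j≠i} (x - xⱼ)/(xᵢ - xⱼ)

L_0(1.4) = (1.4 - 1)/(0 - 1) × (1.4 - 2)/(0 - 2) × (1.4 - 3)/(0 - 3) = -0.064000
L_1(1.4) = (1.4 - 0)/(1 - 0) × (1.4 - 2)/(1 - 2) × (1.4 - 3)/(1 - 3) = 0.672000
L_2(1.4) = (1.4 - 0)/(2 - 0) × (1.4 - 1)/(2 - 1) × (1.4 - 3)/(2 - 3) = 0.448000
L_3(1.4) = (1.4 - 0)/(3 - 0) × (1.4 - 1)/(3 - 1) × (1.4 - 2)/(3 - 2) = -0.056000

P(1.4) = 13×L_0(1.4) + (-4)×L_1(1.4) + 6×L_2(1.4) + 12×L_3(1.4)
P(1.4) = -1.504000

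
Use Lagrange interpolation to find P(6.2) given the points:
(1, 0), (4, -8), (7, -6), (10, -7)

Lagrange interpolation formula:
P(x) = Σ yᵢ × Lᵢ(x)
where Lᵢ(x) = Π_{j≠i} (x - xⱼ)/(xᵢ - xⱼ)

L_0(6.2) = (6.2 - 4)/(1 - 4) × (6.2 - 7)/(1 - 7) × (6.2 - 10)/(1 - 10) = -0.041284
L_1(6.2) = (6.2 - 1)/(4 - 1) × (6.2 - 7)/(4 - 7) × (6.2 - 10)/(4 - 10) = 0.292741
L_2(6.2) = (6.2 - 1)/(7 - 1) × (6.2 - 4)/(7 - 4) × (6.2 - 10)/(7 - 10) = 0.805037
L_3(6.2) = (6.2 - 1)/(10 - 1) × (6.2 - 4)/(10 - 4) × (6.2 - 7)/(10 - 7) = -0.056494

P(6.2) = 0×L_0(6.2) + (-8)×L_1(6.2) + (-6)×L_2(6.2) + (-7)×L_3(6.2)
P(6.2) = -6.776691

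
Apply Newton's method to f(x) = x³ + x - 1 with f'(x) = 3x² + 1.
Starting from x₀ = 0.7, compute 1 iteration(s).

f(x) = x³ + x - 1
f'(x) = 3x² + 1
x₀ = 0.7

Newton-Raphson formula: x_{n+1} = x_n - f(x_n)/f'(x_n)

Iteration 1:
  f(0.700000) = 0.043000
  f'(0.700000) = 2.470000
  x_1 = 0.700000 - 0.043000/2.470000 = 0.682591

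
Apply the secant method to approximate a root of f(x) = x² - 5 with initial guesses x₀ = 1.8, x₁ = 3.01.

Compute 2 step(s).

f(x) = x² - 5
x₀ = 1.8, x₁ = 3.01

Secant formula: x_{n+1} = x_n - f(x_n)(x_n - x_{n-1})/(f(x_n) - f(x_{n-1}))

Iteration 1:
  f(1.800000) = -1.760000
  f(3.010000) = 4.060100
  x_2 = 3.010000 - 4.060100×(3.010000 - 1.800000)/(4.060100 - (-1.760000))
       = 2.165904
Iteration 2:
  f(3.010000) = 4.060100
  f(2.165904) = -0.308858
  x_3 = 2.165904 - (-0.308858)×(2.165904 - 3.010000)/(-0.308858 - 4.060100)
       = 2.225577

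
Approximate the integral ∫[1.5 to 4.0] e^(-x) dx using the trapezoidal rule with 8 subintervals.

f(x) = e^(-x)
a = 1.5, b = 4.0, n = 8
h = (b - a)/n = 0.312500

Trapezoidal rule: (h/2)[f(x₀) + 2f(x₁) + 2f(x₂) + ... + f(xₙ)]

x_0 = 1.5000, f(x_0) = 0.223130, coefficient = 1
x_1 = 1.8125, f(x_1) = 0.163246, coefficient = 2
x_2 = 2.1250, f(x_2) = 0.119433, coefficient = 2
x_3 = 2.4375, f(x_3) = 0.087379, coefficient = 2
x_4 = 2.7500, f(x_4) = 0.063928, coefficient = 2
x_5 = 3.0625, f(x_5) = 0.046771, coefficient = 2
x_6 = 3.3750, f(x_6) = 0.034218, coefficient = 2
x_7 = 3.6875, f(x_7) = 0.025035, coefficient = 2
x_8 = 4.0000, f(x_8) = 0.018316, coefficient = 1

I ≈ (0.312500/2) × 1.321463 = 0.206479
Exact value: 0.204815
Error: 0.001664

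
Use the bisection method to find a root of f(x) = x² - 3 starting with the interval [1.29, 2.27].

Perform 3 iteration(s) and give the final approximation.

f(x) = x² - 3
Initial interval: [1.29, 2.27]

Iteration 1:
  c_1 = (1.290000 + 2.270000)/2 = 1.780000
  f(c_1) = f(1.780000) = 0.168400
  f(a) × f(c) < 0, new interval: [1.290000, 1.780000]
Iteration 2:
  c_2 = (1.290000 + 1.780000)/2 = 1.535000
  f(c_2) = f(1.535000) = -0.643775
  f(a) × f(c) ≥ 0, new interval: [1.535000, 1.780000]
Iteration 3:
  c_3 = (1.535000 + 1.780000)/2 = 1.657500
  f(c_3) = f(1.657500) = -0.252694
  f(a) × f(c) ≥ 0, new interval: [1.657500, 1.780000]

After 3 iteration(s), the approximation is c_3 = 1.657500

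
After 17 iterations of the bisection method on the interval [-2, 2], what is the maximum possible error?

Bisection error bound: |error| ≤ (b-a)/2^n
|error| ≤ (2 - (-2))/2^17 = 4/2^17
|error| ≤ 0.0000305176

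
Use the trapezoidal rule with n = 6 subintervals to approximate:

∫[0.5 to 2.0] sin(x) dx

f(x) = sin(x)
a = 0.5, b = 2.0, n = 6
h = (b - a)/n = 0.250000

Trapezoidal rule: (h/2)[f(x₀) + 2f(x₁) + 2f(x₂) + ... + f(xₙ)]

x_0 = 0.5000, f(x_0) = 0.479426, coefficient = 1
x_1 = 0.7500, f(x_1) = 0.681639, coefficient = 2
x_2 = 1.0000, f(x_2) = 0.841471, coefficient = 2
x_3 = 1.2500, f(x_3) = 0.948985, coefficient = 2
x_4 = 1.5000, f(x_4) = 0.997495, coefficient = 2
x_5 = 1.7500, f(x_5) = 0.983986, coefficient = 2
x_6 = 2.0000, f(x_6) = 0.909297, coefficient = 1

I ≈ (0.250000/2) × 10.295874 = 1.286984
Exact value: 1.293729
Error: 0.006745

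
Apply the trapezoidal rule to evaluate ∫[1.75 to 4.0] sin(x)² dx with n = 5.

f(x) = sin(x)²
a = 1.75, b = 4.0, n = 5
h = (b - a)/n = 0.450000

Trapezoidal rule: (h/2)[f(x₀) + 2f(x₁) + 2f(x₂) + ... + f(xₙ)]

x_0 = 1.7500, f(x_0) = 0.968228, coefficient = 1
x_1 = 2.2000, f(x_1) = 0.653666, coefficient = 2
x_2 = 2.6500, f(x_2) = 0.222813, coefficient = 2
x_3 = 3.1000, f(x_3) = 0.001729, coefficient = 2
x_4 = 3.5500, f(x_4) = 0.157727, coefficient = 2
x_5 = 4.0000, f(x_5) = 0.572750, coefficient = 1

I ≈ (0.450000/2) × 3.612848 = 0.812891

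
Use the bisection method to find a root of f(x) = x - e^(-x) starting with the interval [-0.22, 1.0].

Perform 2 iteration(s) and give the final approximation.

f(x) = x - e^(-x)
Initial interval: [-0.22, 1.0]

Iteration 1:
  c_1 = (-0.220000 + 1.000000)/2 = 0.390000
  f(c_1) = f(0.390000) = -0.287057
  f(a) × f(c) ≥ 0, new interval: [0.390000, 1.000000]
Iteration 2:
  c_2 = (0.390000 + 1.000000)/2 = 0.695000
  f(c_2) = f(0.695000) = 0.195926
  f(a) × f(c) < 0, new interval: [0.390000, 0.695000]

After 2 iteration(s), the approximation is c_2 = 0.695000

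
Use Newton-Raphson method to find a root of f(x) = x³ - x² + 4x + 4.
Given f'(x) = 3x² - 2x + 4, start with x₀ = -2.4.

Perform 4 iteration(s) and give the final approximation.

f(x) = x³ - x² + 4x + 4
f'(x) = 3x² - 2x + 4
x₀ = -2.4

Newton-Raphson formula: x_{n+1} = x_n - f(x_n)/f'(x_n)

Iteration 1:
  f(-2.400000) = -25.184000
  f'(-2.400000) = 26.080000
  x_1 = -2.400000 - (-25.184000)/26.080000 = -1.434356
Iteration 2:
  f(-1.434356) = -6.745810
  f'(-1.434356) = 13.040842
  x_2 = -1.434356 - (-6.745810)/13.040842 = -0.917072
Iteration 3:
  f(-0.917072) = -1.280590
  f'(-0.917072) = 8.357211
  x_3 = -0.917072 - (-1.280590)/8.357211 = -0.763841
Iteration 4:
  f(-0.763841) = -0.084481
  f'(-0.763841) = 7.278040
  x_4 = -0.763841 - (-0.084481)/7.278040 = -0.752233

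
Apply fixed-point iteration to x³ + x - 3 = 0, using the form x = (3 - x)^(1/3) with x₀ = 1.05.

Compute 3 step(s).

Equation: x³ + x - 3 = 0
Fixed-point form: x = (3 - x)^(1/3)
x₀ = 1.05

x_1 = g(1.050000) = 1.249333
x_2 = g(1.249333) = 1.205224
x_3 = g(1.205224) = 1.215262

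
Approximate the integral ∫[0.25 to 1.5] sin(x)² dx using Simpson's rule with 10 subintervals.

f(x) = sin(x)²
a = 0.25, b = 1.5, n = 10
h = (b - a)/n = 0.125000

Simpson's rule: (h/3)[f(x₀) + 4f(x₁) + 2f(x₂) + ... + f(xₙ)]

x_0 = 0.2500, f(x_0) = 0.061209, coefficient = 1
x_1 = 0.3750, f(x_1) = 0.134156, coefficient = 4
x_2 = 0.5000, f(x_2) = 0.229849, coefficient = 2
x_3 = 0.6250, f(x_3) = 0.342339, coefficient = 4
x_4 = 0.7500, f(x_4) = 0.464631, coefficient = 2
x_5 = 0.8750, f(x_5) = 0.589123, coefficient = 4
x_6 = 1.0000, f(x_6) = 0.708073, coefficient = 2
x_7 = 1.1250, f(x_7) = 0.814087, coefficient = 4
x_8 = 1.2500, f(x_8) = 0.900572, coefficient = 2
x_9 = 1.3750, f(x_9) = 0.962151, coefficient = 4
x_10 = 1.5000, f(x_10) = 0.994996, coefficient = 1

I ≈ (0.125000/3) × 17.029878 = 0.709578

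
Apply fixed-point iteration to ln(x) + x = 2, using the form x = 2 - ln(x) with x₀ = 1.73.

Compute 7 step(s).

Equation: ln(x) + x = 2
Fixed-point form: x = 2 - ln(x)
x₀ = 1.73

x_1 = g(1.730000) = 1.451879
x_2 = g(1.451879) = 1.627142
x_3 = g(1.627142) = 1.513175
x_4 = g(1.513175) = 1.585790
x_5 = g(1.585790) = 1.538917
x_6 = g(1.538917) = 1.568921
x_7 = g(1.568921) = 1.549612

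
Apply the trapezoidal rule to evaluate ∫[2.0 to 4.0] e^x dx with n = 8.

f(x) = e^x
a = 2.0, b = 4.0, n = 8
h = (b - a)/n = 0.250000

Trapezoidal rule: (h/2)[f(x₀) + 2f(x₁) + 2f(x₂) + ... + f(xₙ)]

x_0 = 2.0000, f(x_0) = 7.389056, coefficient = 1
x_1 = 2.2500, f(x_1) = 9.487736, coefficient = 2
x_2 = 2.5000, f(x_2) = 12.182494, coefficient = 2
x_3 = 2.7500, f(x_3) = 15.642632, coefficient = 2
x_4 = 3.0000, f(x_4) = 20.085537, coefficient = 2
x_5 = 3.2500, f(x_5) = 25.790340, coefficient = 2
x_6 = 3.5000, f(x_6) = 33.115452, coefficient = 2
x_7 = 3.7500, f(x_7) = 42.521082, coefficient = 2
x_8 = 4.0000, f(x_8) = 54.598150, coefficient = 1

I ≈ (0.250000/2) × 379.637751 = 47.454719
Exact value: 47.209094
Error: 0.245625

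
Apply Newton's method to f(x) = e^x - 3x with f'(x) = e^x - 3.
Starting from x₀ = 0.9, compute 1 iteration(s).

f(x) = e^x - 3x
f'(x) = e^x - 3
x₀ = 0.9

Newton-Raphson formula: x_{n+1} = x_n - f(x_n)/f'(x_n)

Iteration 1:
  f(0.900000) = -0.240397
  f'(0.900000) = -0.540397
  x_1 = 0.900000 - (-0.240397)/(-0.540397) = 0.455148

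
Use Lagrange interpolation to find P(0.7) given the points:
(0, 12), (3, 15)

Lagrange interpolation formula:
P(x) = Σ yᵢ × Lᵢ(x)
where Lᵢ(x) = Π_{j≠i} (x - xⱼ)/(xᵢ - xⱼ)

L_0(0.7) = (0.7 - 3)/(0 - 3) = 0.766667
L_1(0.7) = (0.7 - 0)/(3 - 0) = 0.233333

P(0.7) = 12×L_0(0.7) + 15×L_1(0.7)
P(0.7) = 12.700000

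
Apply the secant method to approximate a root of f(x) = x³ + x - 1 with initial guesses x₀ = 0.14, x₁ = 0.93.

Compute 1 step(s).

f(x) = x³ + x - 1
x₀ = 0.14, x₁ = 0.93

Secant formula: x_{n+1} = x_n - f(x_n)(x_n - x_{n-1})/(f(x_n) - f(x_{n-1}))

Iteration 1:
  f(0.140000) = -0.857256
  f(0.930000) = 0.734357
  x_2 = 0.930000 - 0.734357×(0.930000 - 0.140000)/(0.734357 - (-0.857256))
       = 0.565501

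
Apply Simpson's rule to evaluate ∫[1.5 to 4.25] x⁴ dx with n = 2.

f(x) = x⁴
a = 1.5, b = 4.25, n = 2
h = (b - a)/n = 1.375000

Simpson's rule: (h/3)[f(x₀) + 4f(x₁) + 2f(x₂) + ... + f(xₙ)]

x_0 = 1.5000, f(x_0) = 5.062500, coefficient = 1
x_1 = 2.8750, f(x_1) = 68.320557, coefficient = 4
x_2 = 4.2500, f(x_2) = 326.253906, coefficient = 1

I ≈ (1.375000/3) × 604.598633 = 277.107707
Exact value: 275.797070
Error: 1.310636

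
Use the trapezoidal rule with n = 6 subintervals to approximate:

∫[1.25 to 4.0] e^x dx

f(x) = e^x
a = 1.25, b = 4.0, n = 6
h = (b - a)/n = 0.458333

Trapezoidal rule: (h/2)[f(x₀) + 2f(x₁) + 2f(x₂) + ... + f(xₙ)]

x_0 = 1.2500, f(x_0) = 3.490343, coefficient = 1
x_1 = 1.7083, f(x_1) = 5.519754, coefficient = 2
x_2 = 2.1667, f(x_2) = 8.729138, coefficient = 2
x_3 = 2.6250, f(x_3) = 13.804574, coefficient = 2
x_4 = 3.0833, f(x_4) = 21.831051, coefficient = 2
x_5 = 3.5417, f(x_5) = 34.524412, coefficient = 2
x_6 = 4.0000, f(x_6) = 54.598150, coefficient = 1

I ≈ (0.458333/2) × 226.906353 = 51.999373
Exact value: 51.107807
Error: 0.891566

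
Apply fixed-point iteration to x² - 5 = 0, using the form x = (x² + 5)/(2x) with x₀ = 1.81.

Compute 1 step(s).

Equation: x² - 5 = 0
Fixed-point form: x = (x² + 5)/(2x)
x₀ = 1.81

x_1 = g(1.810000) = 2.286215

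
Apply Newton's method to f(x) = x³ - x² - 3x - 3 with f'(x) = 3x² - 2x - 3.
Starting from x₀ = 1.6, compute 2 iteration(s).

f(x) = x³ - x² - 3x - 3
f'(x) = 3x² - 2x - 3
x₀ = 1.6

Newton-Raphson formula: x_{n+1} = x_n - f(x_n)/f'(x_n)

Iteration 1:
  f(1.600000) = -6.264000
  f'(1.600000) = 1.480000
  x_1 = 1.600000 - (-6.264000)/1.480000 = 5.832432
Iteration 2:
  f(5.832432) = 143.888852
  f'(5.832432) = 87.386939
  x_2 = 5.832432 - 143.888852/87.386939 = 4.185861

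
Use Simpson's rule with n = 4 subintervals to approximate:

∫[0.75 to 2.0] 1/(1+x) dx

f(x) = 1/(1+x)
a = 0.75, b = 2.0, n = 4
h = (b - a)/n = 0.312500

Simpson's rule: (h/3)[f(x₀) + 4f(x₁) + 2f(x₂) + ... + f(xₙ)]

x_0 = 0.7500, f(x_0) = 0.571429, coefficient = 1
x_1 = 1.0625, f(x_1) = 0.484848, coefficient = 4
x_2 = 1.3750, f(x_2) = 0.421053, coefficient = 2
x_3 = 1.6875, f(x_3) = 0.372093, coefficient = 4
x_4 = 2.0000, f(x_4) = 0.333333, coefficient = 1

I ≈ (0.312500/3) × 5.174633 = 0.539024
Exact value: 0.538997
Error: 0.000028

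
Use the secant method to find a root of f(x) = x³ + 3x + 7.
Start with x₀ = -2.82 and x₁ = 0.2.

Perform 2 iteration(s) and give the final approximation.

f(x) = x³ + 3x + 7
x₀ = -2.82, x₁ = 0.2

Secant formula: x_{n+1} = x_n - f(x_n)(x_n - x_{n-1})/(f(x_n) - f(x_{n-1}))

Iteration 1:
  f(-2.820000) = -23.885768
  f(0.200000) = 7.608000
  x_2 = 0.200000 - 7.608000×(0.200000 - (-2.820000))/(7.608000 - (-23.885768))
       = -0.529546
Iteration 2:
  f(0.200000) = 7.608000
  f(-0.529546) = 5.262866
  x_3 = -0.529546 - 5.262866×(-0.529546 - 0.200000)/(5.262866 - 7.608000)
       = -2.166768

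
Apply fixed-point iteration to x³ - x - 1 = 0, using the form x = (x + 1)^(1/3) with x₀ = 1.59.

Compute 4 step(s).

Equation: x³ - x - 1 = 0
Fixed-point form: x = (x + 1)^(1/3)
x₀ = 1.59

x_1 = g(1.590000) = 1.373304
x_2 = g(1.373304) = 1.333883
x_3 = g(1.333883) = 1.326457
x_4 = g(1.326457) = 1.325048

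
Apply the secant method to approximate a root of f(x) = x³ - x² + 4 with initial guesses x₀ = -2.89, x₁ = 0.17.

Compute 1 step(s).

f(x) = x³ - x² + 4
x₀ = -2.89, x₁ = 0.17

Secant formula: x_{n+1} = x_n - f(x_n)(x_n - x_{n-1})/(f(x_n) - f(x_{n-1}))

Iteration 1:
  f(-2.890000) = -28.489669
  f(0.170000) = 3.976013
  x_2 = 0.170000 - 3.976013×(0.170000 - (-2.890000))/(3.976013 - (-28.489669))
       = -0.204753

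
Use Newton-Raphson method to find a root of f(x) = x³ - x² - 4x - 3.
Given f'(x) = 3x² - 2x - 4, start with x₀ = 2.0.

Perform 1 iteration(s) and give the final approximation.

f(x) = x³ - x² - 4x - 3
f'(x) = 3x² - 2x - 4
x₀ = 2.0

Newton-Raphson formula: x_{n+1} = x_n - f(x_n)/f'(x_n)

Iteration 1:
  f(2.000000) = -7.000000
  f'(2.000000) = 4.000000
  x_1 = 2.000000 - (-7.000000)/4.000000 = 3.750000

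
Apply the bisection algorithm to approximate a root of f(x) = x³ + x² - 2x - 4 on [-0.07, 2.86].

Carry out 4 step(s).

f(x) = x³ + x² - 2x - 4
Initial interval: [-0.07, 2.86]

Iteration 1:
  c_1 = (-0.070000 + 2.860000)/2 = 1.395000
  f(c_1) = f(1.395000) = -2.129270
  f(a) × f(c) ≥ 0, new interval: [1.395000, 2.860000]
Iteration 2:
  c_2 = (1.395000 + 2.860000)/2 = 2.127500
  f(c_2) = f(2.127500) = 5.900866
  f(a) × f(c) < 0, new interval: [1.395000, 2.127500]
Iteration 3:
  c_3 = (1.395000 + 2.127500)/2 = 1.761250
  f(c_3) = f(1.761250) = 1.042902
  f(a) × f(c) < 0, new interval: [1.395000, 1.761250]
Iteration 4:
  c_4 = (1.395000 + 1.761250)/2 = 1.578125
  f(c_4) = f(1.578125) = -0.735485
  f(a) × f(c) ≥ 0, new interval: [1.578125, 1.761250]

After 4 iteration(s), the approximation is c_4 = 1.578125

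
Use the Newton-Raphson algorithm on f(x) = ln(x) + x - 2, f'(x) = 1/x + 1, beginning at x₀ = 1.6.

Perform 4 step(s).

f(x) = ln(x) + x - 2
f'(x) = 1/x + 1
x₀ = 1.6

Newton-Raphson formula: x_{n+1} = x_n - f(x_n)/f'(x_n)

Iteration 1:
  f(1.600000) = 0.070004
  f'(1.600000) = 1.625000
  x_1 = 1.600000 - 0.070004/1.625000 = 1.556921
Iteration 2:
  f(1.556921) = -0.000369
  f'(1.556921) = 1.642293
  x_2 = 1.556921 - (-0.000369)/1.642293 = 1.557146
Iteration 3:
  f(1.557146) = 0.000000
  f'(1.557146) = 1.642201
  x_3 = 1.557146 - 0.000000/1.642201 = 1.557146
Iteration 4:
  f(1.557146) = 0.000000
  f'(1.557146) = 1.642201
  x_4 = 1.557146 - 0.000000/1.642201 = 1.557146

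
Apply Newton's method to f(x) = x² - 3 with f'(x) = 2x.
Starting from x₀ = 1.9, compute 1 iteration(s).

f(x) = x² - 3
f'(x) = 2x
x₀ = 1.9

Newton-Raphson formula: x_{n+1} = x_n - f(x_n)/f'(x_n)

Iteration 1:
  f(1.900000) = 0.610000
  f'(1.900000) = 3.800000
  x_1 = 1.900000 - 0.610000/3.800000 = 1.739474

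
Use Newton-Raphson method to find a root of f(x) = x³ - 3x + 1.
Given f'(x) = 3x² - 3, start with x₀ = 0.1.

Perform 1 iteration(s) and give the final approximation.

f(x) = x³ - 3x + 1
f'(x) = 3x² - 3
x₀ = 0.1

Newton-Raphson formula: x_{n+1} = x_n - f(x_n)/f'(x_n)

Iteration 1:
  f(0.100000) = 0.701000
  f'(0.100000) = -2.970000
  x_1 = 0.100000 - 0.701000/(-2.970000) = 0.336027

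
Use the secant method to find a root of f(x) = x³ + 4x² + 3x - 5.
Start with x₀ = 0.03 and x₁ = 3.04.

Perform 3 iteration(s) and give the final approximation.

f(x) = x³ + 4x² + 3x - 5
x₀ = 0.03, x₁ = 3.04

Secant formula: x_{n+1} = x_n - f(x_n)(x_n - x_{n-1})/(f(x_n) - f(x_{n-1}))

Iteration 1:
  f(0.030000) = -4.906373
  f(3.040000) = 69.180864
  x_2 = 3.040000 - 69.180864×(3.040000 - 0.030000)/(69.180864 - (-4.906373))
       = 0.229335
Iteration 2:
  f(3.040000) = 69.180864
  f(0.229335) = -4.089555
  x_3 = 0.229335 - (-4.089555)×(0.229335 - 3.040000)/(-4.089555 - 69.180864)
       = 0.386211
Iteration 3:
  f(0.229335) = -4.089555
  f(0.386211) = -3.187124
  x_4 = 0.386211 - (-3.187124)×(0.386211 - 0.229335)/(-3.187124 - (-4.089555))
       = 0.940252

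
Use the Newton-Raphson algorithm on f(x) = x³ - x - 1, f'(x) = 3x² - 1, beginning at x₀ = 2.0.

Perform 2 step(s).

f(x) = x³ - x - 1
f'(x) = 3x² - 1
x₀ = 2.0

Newton-Raphson formula: x_{n+1} = x_n - f(x_n)/f'(x_n)

Iteration 1:
  f(2.000000) = 5.000000
  f'(2.000000) = 11.000000
  x_1 = 2.000000 - 5.000000/11.000000 = 1.545455
Iteration 2:
  f(1.545455) = 1.145755
  f'(1.545455) = 6.165289
  x_2 = 1.545455 - 1.145755/6.165289 = 1.359615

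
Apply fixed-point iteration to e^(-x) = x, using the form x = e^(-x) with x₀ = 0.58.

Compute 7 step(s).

Equation: e^(-x) = x
Fixed-point form: x = e^(-x)
x₀ = 0.58

x_1 = g(0.580000) = 0.559898
x_2 = g(0.559898) = 0.571267
x_3 = g(0.571267) = 0.564809
x_4 = g(0.564809) = 0.568469
x_5 = g(0.568469) = 0.566392
x_6 = g(0.566392) = 0.567569
x_7 = g(0.567569) = 0.566902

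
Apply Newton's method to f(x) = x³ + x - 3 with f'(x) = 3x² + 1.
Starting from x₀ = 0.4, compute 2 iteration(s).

f(x) = x³ + x - 3
f'(x) = 3x² + 1
x₀ = 0.4

Newton-Raphson formula: x_{n+1} = x_n - f(x_n)/f'(x_n)

Iteration 1:
  f(0.400000) = -2.536000
  f'(0.400000) = 1.480000
  x_1 = 0.400000 - (-2.536000)/1.480000 = 2.113514
Iteration 2:
  f(2.113514) = 8.554450
  f'(2.113514) = 14.400818
  x_2 = 2.113514 - 8.554450/14.400818 = 1.519488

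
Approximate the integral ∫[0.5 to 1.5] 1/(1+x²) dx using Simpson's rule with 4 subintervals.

f(x) = 1/(1+x²)
a = 0.5, b = 1.5, n = 4
h = (b - a)/n = 0.250000

Simpson's rule: (h/3)[f(x₀) + 4f(x₁) + 2f(x₂) + ... + f(xₙ)]

x_0 = 0.5000, f(x_0) = 0.800000, coefficient = 1
x_1 = 0.7500, f(x_1) = 0.640000, coefficient = 4
x_2 = 1.0000, f(x_2) = 0.500000, coefficient = 2
x_3 = 1.2500, f(x_3) = 0.390244, coefficient = 4
x_4 = 1.5000, f(x_4) = 0.307692, coefficient = 1

I ≈ (0.250000/3) × 6.228668 = 0.519056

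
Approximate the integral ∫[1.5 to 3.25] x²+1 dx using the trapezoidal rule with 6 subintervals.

f(x) = x²+1
a = 1.5, b = 3.25, n = 6
h = (b - a)/n = 0.291667

Trapezoidal rule: (h/2)[f(x₀) + 2f(x₁) + 2f(x₂) + ... + f(xₙ)]

x_0 = 1.5000, f(x_0) = 3.250000, coefficient = 1
x_1 = 1.7917, f(x_1) = 4.210069, coefficient = 2
x_2 = 2.0833, f(x_2) = 5.340278, coefficient = 2
x_3 = 2.3750, f(x_3) = 6.640625, coefficient = 2
x_4 = 2.6667, f(x_4) = 8.111111, coefficient = 2
x_5 = 2.9583, f(x_5) = 9.751736, coefficient = 2
x_6 = 3.2500, f(x_6) = 11.562500, coefficient = 1

I ≈ (0.291667/2) × 82.920139 = 12.092520
Exact value: 12.067708
Error: 0.024812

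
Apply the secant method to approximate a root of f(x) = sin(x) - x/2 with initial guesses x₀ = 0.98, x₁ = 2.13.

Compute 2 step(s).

f(x) = sin(x) - x/2
x₀ = 0.98, x₁ = 2.13

Secant formula: x_{n+1} = x_n - f(x_n)(x_n - x_{n-1})/(f(x_n) - f(x_{n-1}))

Iteration 1:
  f(0.980000) = 0.340497
  f(2.130000) = -0.217322
  x_2 = 2.130000 - (-0.217322)×(2.130000 - 0.980000)/(-0.217322 - 0.340497)
       = 1.681969
Iteration 2:
  f(2.130000) = -0.217322
  f(1.681969) = 0.152842
  x_3 = 1.681969 - 0.152842×(1.681969 - 2.130000)/(0.152842 - (-0.217322))
       = 1.866963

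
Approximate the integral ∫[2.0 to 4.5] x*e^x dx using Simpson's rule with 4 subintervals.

f(x) = x*e^x
a = 2.0, b = 4.5, n = 4
h = (b - a)/n = 0.625000

Simpson's rule: (h/3)[f(x₀) + 4f(x₁) + 2f(x₂) + ... + f(xₙ)]

x_0 = 2.0000, f(x_0) = 14.778112, coefficient = 1
x_1 = 2.6250, f(x_1) = 36.237007, coefficient = 4
x_2 = 3.2500, f(x_2) = 83.818605, coefficient = 2
x_3 = 3.8750, f(x_3) = 186.707956, coefficient = 4
x_4 = 4.5000, f(x_4) = 405.077091, coefficient = 1

I ≈ (0.625000/3) × 1479.272265 = 308.181722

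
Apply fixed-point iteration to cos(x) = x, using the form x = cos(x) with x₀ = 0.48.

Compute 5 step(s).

Equation: cos(x) = x
Fixed-point form: x = cos(x)
x₀ = 0.48

x_1 = g(0.480000) = 0.886995
x_2 = g(0.886995) = 0.631744
x_3 = g(0.631744) = 0.806999
x_4 = g(0.806999) = 0.691669
x_5 = g(0.691669) = 0.770182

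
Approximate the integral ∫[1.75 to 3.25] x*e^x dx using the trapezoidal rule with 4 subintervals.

f(x) = x*e^x
a = 1.75, b = 3.25, n = 4
h = (b - a)/n = 0.375000

Trapezoidal rule: (h/2)[f(x₀) + 2f(x₁) + 2f(x₂) + ... + f(xₙ)]

x_0 = 1.7500, f(x_0) = 10.070555, coefficient = 1
x_1 = 2.1250, f(x_1) = 17.792407, coefficient = 2
x_2 = 2.5000, f(x_2) = 30.456235, coefficient = 2
x_3 = 2.8750, f(x_3) = 50.960594, coefficient = 2
x_4 = 3.2500, f(x_4) = 83.818605, coefficient = 1

I ≈ (0.375000/2) × 292.307632 = 54.807681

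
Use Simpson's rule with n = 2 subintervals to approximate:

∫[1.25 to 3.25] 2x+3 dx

f(x) = 2x+3
a = 1.25, b = 3.25, n = 2
h = (b - a)/n = 1.000000

Simpson's rule: (h/3)[f(x₀) + 4f(x₁) + 2f(x₂) + ... + f(xₙ)]

x_0 = 1.2500, f(x_0) = 5.500000, coefficient = 1
x_1 = 2.2500, f(x_1) = 7.500000, coefficient = 4
x_2 = 3.2500, f(x_2) = 9.500000, coefficient = 1

I ≈ (1.000000/3) × 45.000000 = 15.000000
Exact value: 15.000000
Error: 0.000000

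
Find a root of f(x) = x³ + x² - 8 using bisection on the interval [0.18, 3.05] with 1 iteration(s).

f(x) = x³ + x² - 8
Initial interval: [0.18, 3.05]

Iteration 1:
  c_1 = (0.180000 + 3.050000)/2 = 1.615000
  f(c_1) = f(1.615000) = -1.179492
  f(a) × f(c) ≥ 0, new interval: [1.615000, 3.050000]

After 1 iteration(s), the approximation is c_1 = 1.615000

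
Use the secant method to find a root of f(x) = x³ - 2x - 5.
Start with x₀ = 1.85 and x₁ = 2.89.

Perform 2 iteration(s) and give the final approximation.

f(x) = x³ - 2x - 5
x₀ = 1.85, x₁ = 2.89

Secant formula: x_{n+1} = x_n - f(x_n)(x_n - x_{n-1})/(f(x_n) - f(x_{n-1}))

Iteration 1:
  f(1.850000) = -2.368375
  f(2.890000) = 13.357569
  x_2 = 2.890000 - 13.357569×(2.890000 - 1.850000)/(13.357569 - (-2.368375))
       = 2.006627
Iteration 2:
  f(2.890000) = 13.357569
  f(2.006627) = -0.933465
  x_3 = 2.006627 - (-0.933465)×(2.006627 - 2.890000)/(-0.933465 - 13.357569)
       = 2.064327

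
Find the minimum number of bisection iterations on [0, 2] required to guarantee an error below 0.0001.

We need (b-a)/2^n ≤ 0.0001
(2 - 0)/2^n ≤ 0.0001
2/2^n ≤ 0.0001
2^n ≥ 20000
n ≥ log₂(20000) = 14.29
n ≥ 15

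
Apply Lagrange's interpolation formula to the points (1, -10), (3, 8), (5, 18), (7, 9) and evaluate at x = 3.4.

Lagrange interpolation formula:
P(x) = Σ yᵢ × Lᵢ(x)
where Lᵢ(x) = Π_{j≠i} (x - xⱼ)/(xᵢ - xⱼ)

L_0(3.4) = (3.4 - 3)/(1 - 3) × (3.4 - 5)/(1 - 5) × (3.4 - 7)/(1 - 7) = -0.048000
L_1(3.4) = (3.4 - 1)/(3 - 1) × (3.4 - 5)/(3 - 5) × (3.4 - 7)/(3 - 7) = 0.864000
L_2(3.4) = (3.4 - 1)/(5 - 1) × (3.4 - 3)/(5 - 3) × (3.4 - 7)/(5 - 7) = 0.216000
L_3(3.4) = (3.4 - 1)/(7 - 1) × (3.4 - 3)/(7 - 3) × (3.4 - 5)/(7 - 5) = -0.032000

P(3.4) = (-10)×L_0(3.4) + 8×L_1(3.4) + 18×L_2(3.4) + 9×L_3(3.4)
P(3.4) = 10.992000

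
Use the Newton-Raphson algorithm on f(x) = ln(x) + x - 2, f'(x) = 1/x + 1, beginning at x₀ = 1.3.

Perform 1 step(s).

f(x) = ln(x) + x - 2
f'(x) = 1/x + 1
x₀ = 1.3

Newton-Raphson formula: x_{n+1} = x_n - f(x_n)/f'(x_n)

Iteration 1:
  f(1.300000) = -0.437636
  f'(1.300000) = 1.769231
  x_1 = 1.300000 - (-0.437636)/1.769231 = 1.547359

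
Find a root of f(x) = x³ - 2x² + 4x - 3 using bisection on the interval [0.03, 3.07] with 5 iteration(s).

f(x) = x³ - 2x² + 4x - 3
Initial interval: [0.03, 3.07]

Iteration 1:
  c_1 = (0.030000 + 3.070000)/2 = 1.550000
  f(c_1) = f(1.550000) = 2.118875
  f(a) × f(c) < 0, new interval: [0.030000, 1.550000]
Iteration 2:
  c_2 = (0.030000 + 1.550000)/2 = 0.790000
  f(c_2) = f(0.790000) = -0.595161
  f(a) × f(c) ≥ 0, new interval: [0.790000, 1.550000]
Iteration 3:
  c_3 = (0.790000 + 1.550000)/2 = 1.170000
  f(c_3) = f(1.170000) = 0.543813
  f(a) × f(c) < 0, new interval: [0.790000, 1.170000]
Iteration 4:
  c_4 = (0.790000 + 1.170000)/2 = 0.980000
  f(c_4) = f(0.980000) = -0.059608
  f(a) × f(c) ≥ 0, new interval: [0.980000, 1.170000]
Iteration 5:
  c_5 = (0.980000 + 1.170000)/2 = 1.075000
  f(c_5) = f(1.075000) = 0.231047
  f(a) × f(c) < 0, new interval: [0.980000, 1.075000]

After 5 iteration(s), the approximation is c_5 = 1.075000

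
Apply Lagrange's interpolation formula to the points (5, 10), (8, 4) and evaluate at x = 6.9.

Lagrange interpolation formula:
P(x) = Σ yᵢ × Lᵢ(x)
where Lᵢ(x) = Π_{j≠i} (x - xⱼ)/(xᵢ - xⱼ)

L_0(6.9) = (6.9 - 8)/(5 - 8) = 0.366667
L_1(6.9) = (6.9 - 5)/(8 - 5) = 0.633333

P(6.9) = 10×L_0(6.9) + 4×L_1(6.9)
P(6.9) = 6.200000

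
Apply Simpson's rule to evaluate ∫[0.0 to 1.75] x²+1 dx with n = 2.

f(x) = x²+1
a = 0.0, b = 1.75, n = 2
h = (b - a)/n = 0.875000

Simpson's rule: (h/3)[f(x₀) + 4f(x₁) + 2f(x₂) + ... + f(xₙ)]

x_0 = 0.0000, f(x_0) = 1.000000, coefficient = 1
x_1 = 0.8750, f(x_1) = 1.765625, coefficient = 4
x_2 = 1.7500, f(x_2) = 4.062500, coefficient = 1

I ≈ (0.875000/3) × 12.125000 = 3.536458
Exact value: 3.536458
Error: 0.000000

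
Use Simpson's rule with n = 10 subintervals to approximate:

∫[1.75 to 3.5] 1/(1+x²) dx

f(x) = 1/(1+x²)
a = 1.75, b = 3.5, n = 10
h = (b - a)/n = 0.175000

Simpson's rule: (h/3)[f(x₀) + 4f(x₁) + 2f(x₂) + ... + f(xₙ)]

x_0 = 1.7500, f(x_0) = 0.246154, coefficient = 1
x_1 = 1.9250, f(x_1) = 0.212512, coefficient = 4
x_2 = 2.1000, f(x_2) = 0.184843, coefficient = 2
x_3 = 2.2750, f(x_3) = 0.161927, coefficient = 4
x_4 = 2.4500, f(x_4) = 0.142806, coefficient = 2
x_5 = 2.6250, f(x_5) = 0.126733, coefficient = 4
x_6 = 2.8000, f(x_6) = 0.113122, coefficient = 2
x_7 = 2.9750, f(x_7) = 0.101516, coefficient = 4
x_8 = 3.1500, f(x_8) = 0.091554, coefficient = 2
x_9 = 3.3250, f(x_9) = 0.082949, coefficient = 4
x_10 = 3.5000, f(x_10) = 0.075472, coefficient = 1

I ≈ (0.175000/3) × 4.128822 = 0.240848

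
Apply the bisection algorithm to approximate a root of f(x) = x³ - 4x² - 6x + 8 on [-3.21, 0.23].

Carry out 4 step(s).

f(x) = x³ - 4x² - 6x + 8
Initial interval: [-3.21, 0.23]

Iteration 1:
  c_1 = (-3.210000 + 0.230000)/2 = -1.490000
  f(c_1) = f(-1.490000) = 4.751651
  f(a) × f(c) < 0, new interval: [-3.210000, -1.490000]
Iteration 2:
  c_2 = (-3.210000 + (-1.490000))/2 = -2.350000
  f(c_2) = f(-2.350000) = -12.967875
  f(a) × f(c) ≥ 0, new interval: [-2.350000, -1.490000]
Iteration 3:
  c_3 = (-2.350000 + (-1.490000))/2 = -1.920000
  f(c_3) = f(-1.920000) = -2.303488
  f(a) × f(c) ≥ 0, new interval: [-1.920000, -1.490000]
Iteration 4:
  c_4 = (-1.920000 + (-1.490000))/2 = -1.705000
  f(c_4) = f(-1.705000) = 1.645422
  f(a) × f(c) < 0, new interval: [-1.920000, -1.705000]

After 4 iteration(s), the approximation is c_4 = -1.705000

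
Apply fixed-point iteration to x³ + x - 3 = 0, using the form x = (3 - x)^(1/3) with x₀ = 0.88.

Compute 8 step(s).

Equation: x³ + x - 3 = 0
Fixed-point form: x = (3 - x)^(1/3)
x₀ = 0.88

x_1 = g(0.880000) = 1.284632
x_2 = g(1.284632) = 1.197069
x_3 = g(1.197069) = 1.217100
x_4 = g(1.217100) = 1.212576
x_5 = g(1.212576) = 1.213601
x_6 = g(1.213601) = 1.213369
x_7 = g(1.213369) = 1.213421
x_8 = g(1.213421) = 1.213409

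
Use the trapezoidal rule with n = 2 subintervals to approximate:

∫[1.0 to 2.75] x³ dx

f(x) = x³
a = 1.0, b = 2.75, n = 2
h = (b - a)/n = 0.875000

Trapezoidal rule: (h/2)[f(x₀) + 2f(x₁) + 2f(x₂) + ... + f(xₙ)]

x_0 = 1.0000, f(x_0) = 1.000000, coefficient = 1
x_1 = 1.8750, f(x_1) = 6.591797, coefficient = 2
x_2 = 2.7500, f(x_2) = 20.796875, coefficient = 1

I ≈ (0.875000/2) × 34.980469 = 15.303955
Exact value: 14.047852
Error: 1.256104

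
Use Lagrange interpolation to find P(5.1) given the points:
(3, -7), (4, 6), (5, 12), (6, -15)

Lagrange interpolation formula:
P(x) = Σ yᵢ × Lᵢ(x)
where Lᵢ(x) = Π_{j≠i} (x - xⱼ)/(xᵢ - xⱼ)

L_0(5.1) = (5.1 - 4)/(3 - 4) × (5.1 - 5)/(3 - 5) × (5.1 - 6)/(3 - 6) = 0.016500
L_1(5.1) = (5.1 - 3)/(4 - 3) × (5.1 - 5)/(4 - 5) × (5.1 - 6)/(4 - 6) = -0.094500
L_2(5.1) = (5.1 - 3)/(5 - 3) × (5.1 - 4)/(5 - 4) × (5.1 - 6)/(5 - 6) = 1.039500
L_3(5.1) = (5.1 - 3)/(6 - 3) × (5.1 - 4)/(6 - 4) × (5.1 - 5)/(6 - 5) = 0.038500

P(5.1) = (-7)×L_0(5.1) + 6×L_1(5.1) + 12×L_2(5.1) + (-15)×L_3(5.1)
P(5.1) = 11.214000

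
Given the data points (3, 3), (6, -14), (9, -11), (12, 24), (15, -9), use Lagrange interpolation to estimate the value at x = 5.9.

Lagrange interpolation formula:
P(x) = Σ yᵢ × Lᵢ(x)
where Lᵢ(x) = Π_{j≠i} (x - xⱼ)/(xᵢ - xⱼ)

L_0(5.9) = (5.9 - 6)/(3 - 6) × (5.9 - 9)/(3 - 9) × (5.9 - 12)/(3 - 12) × (5.9 - 15)/(3 - 15) = 0.008852
L_1(5.9) = (5.9 - 3)/(6 - 3) × (5.9 - 9)/(6 - 9) × (5.9 - 12)/(6 - 12) × (5.9 - 15)/(6 - 15) = 1.026821
L_2(5.9) = (5.9 - 3)/(9 - 3) × (5.9 - 6)/(9 - 6) × (5.9 - 12)/(9 - 12) × (5.9 - 15)/(9 - 15) = -0.049685
L_3(5.9) = (5.9 - 3)/(12 - 3) × (5.9 - 6)/(12 - 6) × (5.9 - 9)/(12 - 9) × (5.9 - 15)/(12 - 15) = 0.016833
L_4(5.9) = (5.9 - 3)/(15 - 3) × (5.9 - 6)/(15 - 6) × (5.9 - 9)/(15 - 9) × (5.9 - 12)/(15 - 12) = -0.002821

P(5.9) = 3×L_0(5.9) + (-14)×L_1(5.9) + (-11)×L_2(5.9) + 24×L_3(5.9) + (-9)×L_4(5.9)
P(5.9) = -13.373018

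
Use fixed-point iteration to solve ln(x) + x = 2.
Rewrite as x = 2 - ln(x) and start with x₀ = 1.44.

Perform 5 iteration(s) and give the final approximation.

Equation: ln(x) + x = 2
Fixed-point form: x = 2 - ln(x)
x₀ = 1.44

x_1 = g(1.440000) = 1.635357
x_2 = g(1.635357) = 1.508139
x_3 = g(1.508139) = 1.589124
x_4 = g(1.589124) = 1.536817
x_5 = g(1.536817) = 1.570286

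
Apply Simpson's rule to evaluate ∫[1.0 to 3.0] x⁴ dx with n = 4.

f(x) = x⁴
a = 1.0, b = 3.0, n = 4
h = (b - a)/n = 0.500000

Simpson's rule: (h/3)[f(x₀) + 4f(x₁) + 2f(x₂) + ... + f(xₙ)]

x_0 = 1.0000, f(x_0) = 1.000000, coefficient = 1
x_1 = 1.5000, f(x_1) = 5.062500, coefficient = 4
x_2 = 2.0000, f(x_2) = 16.000000, coefficient = 2
x_3 = 2.5000, f(x_3) = 39.062500, coefficient = 4
x_4 = 3.0000, f(x_4) = 81.000000, coefficient = 1

I ≈ (0.500000/3) × 290.500000 = 48.416667
Exact value: 48.400000
Error: 0.016667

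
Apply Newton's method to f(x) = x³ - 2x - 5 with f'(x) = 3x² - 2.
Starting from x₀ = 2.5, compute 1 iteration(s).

f(x) = x³ - 2x - 5
f'(x) = 3x² - 2
x₀ = 2.5

Newton-Raphson formula: x_{n+1} = x_n - f(x_n)/f'(x_n)

Iteration 1:
  f(2.500000) = 5.625000
  f'(2.500000) = 16.750000
  x_1 = 2.500000 - 5.625000/16.750000 = 2.164179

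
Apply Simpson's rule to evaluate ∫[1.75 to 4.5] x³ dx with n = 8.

f(x) = x³
a = 1.75, b = 4.5, n = 8
h = (b - a)/n = 0.343750

Simpson's rule: (h/3)[f(x₀) + 4f(x₁) + 2f(x₂) + ... + f(xₙ)]

x_0 = 1.7500, f(x_0) = 5.359375, coefficient = 1
x_1 = 2.0938, f(x_1) = 9.178558, coefficient = 4
x_2 = 2.4375, f(x_2) = 14.482178, coefficient = 2
x_3 = 2.7812, f(x_3) = 21.513947, coefficient = 4
x_4 = 3.1250, f(x_4) = 30.517578, coefficient = 2
x_5 = 3.4688, f(x_5) = 41.736786, coefficient = 4
x_6 = 3.8125, f(x_6) = 55.415283, coefficient = 2
x_7 = 4.1562, f(x_7) = 71.796783, coefficient = 4
x_8 = 4.5000, f(x_8) = 91.125000, coefficient = 1

I ≈ (0.343750/3) × 874.218750 = 100.170898
Exact value: 100.170898
Error: 0.000000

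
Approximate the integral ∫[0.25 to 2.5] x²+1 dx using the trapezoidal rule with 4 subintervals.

f(x) = x²+1
a = 0.25, b = 2.5, n = 4
h = (b - a)/n = 0.562500

Trapezoidal rule: (h/2)[f(x₀) + 2f(x₁) + 2f(x₂) + ... + f(xₙ)]

x_0 = 0.2500, f(x_0) = 1.062500, coefficient = 1
x_1 = 0.8125, f(x_1) = 1.660156, coefficient = 2
x_2 = 1.3750, f(x_2) = 2.890625, coefficient = 2
x_3 = 1.9375, f(x_3) = 4.753906, coefficient = 2
x_4 = 2.5000, f(x_4) = 7.250000, coefficient = 1

I ≈ (0.562500/2) × 26.921875 = 7.571777
Exact value: 7.453125
Error: 0.118652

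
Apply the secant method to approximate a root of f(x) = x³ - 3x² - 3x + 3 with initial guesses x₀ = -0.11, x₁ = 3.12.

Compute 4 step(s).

f(x) = x³ - 3x² - 3x + 3
x₀ = -0.11, x₁ = 3.12

Secant formula: x_{n+1} = x_n - f(x_n)(x_n - x_{n-1})/(f(x_n) - f(x_{n-1}))

Iteration 1:
  f(-0.110000) = 3.292369
  f(3.120000) = -5.191872
  x_2 = 3.120000 - (-5.191872)×(3.120000 - (-0.110000))/(-5.191872 - 3.292369)
       = 1.143424
Iteration 2:
  f(3.120000) = -5.191872
  f(1.143424) = -2.857594
  x_3 = 1.143424 - (-2.857594)×(1.143424 - 3.120000)/(-2.857594 - (-5.191872))
       = -1.276276
Iteration 3:
  f(1.143424) = -2.857594
  f(-1.276276) = -0.136712
  x_4 = -1.276276 - (-0.136712)×(-1.276276 - 1.143424)/(-0.136712 - (-2.857594))
       = -1.397854
Iteration 4:
  f(-1.276276) = -0.136712
  f(-1.397854) = -1.399831
  x_5 = -1.397854 - (-1.399831)×(-1.397854 - (-1.276276))/(-1.399831 - (-0.136712))
       = -1.263117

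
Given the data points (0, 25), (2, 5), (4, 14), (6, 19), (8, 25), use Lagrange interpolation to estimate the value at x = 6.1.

Lagrange interpolation formula:
P(x) = Σ yᵢ × Lᵢ(x)
where Lᵢ(x) = Π_{j≠i} (x - xⱼ)/(xᵢ - xⱼ)

L_0(6.1) = (6.1 - 2)/(0 - 2) × (6.1 - 4)/(0 - 4) × (6.1 - 6)/(0 - 6) × (6.1 - 8)/(0 - 8) = -0.004260
L_1(6.1) = (6.1 - 0)/(2 - 0) × (6.1 - 4)/(2 - 4) × (6.1 - 6)/(2 - 6) × (6.1 - 8)/(2 - 8) = 0.025353
L_2(6.1) = (6.1 - 0)/(4 - 0) × (6.1 - 2)/(4 - 2) × (6.1 - 6)/(4 - 6) × (6.1 - 8)/(4 - 8) = -0.074248
L_3(6.1) = (6.1 - 0)/(6 - 0) × (6.1 - 2)/(6 - 2) × (6.1 - 4)/(6 - 4) × (6.1 - 8)/(6 - 8) = 1.039478
L_4(6.1) = (6.1 - 0)/(8 - 0) × (6.1 - 2)/(8 - 2) × (6.1 - 4)/(8 - 4) × (6.1 - 6)/(8 - 6) = 0.013677

P(6.1) = 25×L_0(6.1) + 5×L_1(6.1) + 14×L_2(6.1) + 19×L_3(6.1) + 25×L_4(6.1)
P(6.1) = 19.072802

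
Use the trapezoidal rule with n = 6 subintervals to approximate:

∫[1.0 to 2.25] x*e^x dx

f(x) = x*e^x
a = 1.0, b = 2.25, n = 6
h = (b - a)/n = 0.208333

Trapezoidal rule: (h/2)[f(x₀) + 2f(x₁) + 2f(x₂) + ... + f(xₙ)]

x_0 = 1.0000, f(x_0) = 2.718282, coefficient = 1
x_1 = 1.2083, f(x_1) = 4.045379, coefficient = 2
x_2 = 1.4167, f(x_2) = 5.841417, coefficient = 2
x_3 = 1.6250, f(x_3) = 8.252431, coefficient = 2
x_4 = 1.8333, f(x_4) = 11.466952, coefficient = 2
x_5 = 2.0417, f(x_5) = 15.727852, coefficient = 2
x_6 = 2.2500, f(x_6) = 21.347406, coefficient = 1

I ≈ (0.208333/2) × 114.733748 = 11.951432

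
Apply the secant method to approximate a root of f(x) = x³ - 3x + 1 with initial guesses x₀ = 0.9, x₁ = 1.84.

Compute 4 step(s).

f(x) = x³ - 3x + 1
x₀ = 0.9, x₁ = 1.84

Secant formula: x_{n+1} = x_n - f(x_n)(x_n - x_{n-1})/(f(x_n) - f(x_{n-1}))

Iteration 1:
  f(0.900000) = -0.971000
  f(1.840000) = 1.709504
  x_2 = 1.840000 - 1.709504×(1.840000 - 0.900000)/(1.709504 - (-0.971000))
       = 1.240511
Iteration 2:
  f(1.840000) = 1.709504
  f(1.240511) = -0.812552
  x_3 = 1.240511 - (-0.812552)×(1.240511 - 1.840000)/(-0.812552 - 1.709504)
       = 1.433653
Iteration 3:
  f(1.240511) = -0.812552
  f(1.433653) = -0.354284
  x_4 = 1.433653 - (-0.354284)×(1.433653 - 1.240511)/(-0.354284 - (-0.812552))
       = 1.582971
Iteration 4:
  f(1.433653) = -0.354284
  f(1.582971) = 0.217690
  x_5 = 1.582971 - 0.217690×(1.582971 - 1.433653)/(0.217690 - (-0.354284))
       = 1.526141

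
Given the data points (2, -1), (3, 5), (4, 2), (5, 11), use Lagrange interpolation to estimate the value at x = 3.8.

Lagrange interpolation formula:
P(x) = Σ yᵢ × Lᵢ(x)
where Lᵢ(x) = Π_{j≠i} (x - xⱼ)/(xᵢ - xⱼ)

L_0(3.8) = (3.8 - 3)/(2 - 3) × (3.8 - 4)/(2 - 4) × (3.8 - 5)/(2 - 5) = -0.032000
L_1(3.8) = (3.8 - 2)/(3 - 2) × (3.8 - 4)/(3 - 4) × (3.8 - 5)/(3 - 5) = 0.216000
L_2(3.8) = (3.8 - 2)/(4 - 2) × (3.8 - 3)/(4 - 3) × (3.8 - 5)/(4 - 5) = 0.864000
L_3(3.8) = (3.8 - 2)/(5 - 2) × (3.8 - 3)/(5 - 3) × (3.8 - 4)/(5 - 4) = -0.048000

P(3.8) = (-1)×L_0(3.8) + 5×L_1(3.8) + 2×L_2(3.8) + 11×L_3(3.8)
P(3.8) = 2.312000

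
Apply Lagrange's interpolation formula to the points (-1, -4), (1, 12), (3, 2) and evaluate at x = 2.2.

Lagrange interpolation formula:
P(x) = Σ yᵢ × Lᵢ(x)
where Lᵢ(x) = Π_{j≠i} (x - xⱼ)/(xᵢ - xⱼ)

L_0(2.2) = (2.2 - 1)/(-1 - 1) × (2.2 - 3)/(-1 - 3) = -0.120000
L_1(2.2) = (2.2 - (-1))/(1 - (-1)) × (2.2 - 3)/(1 - 3) = 0.640000
L_2(2.2) = (2.2 - (-1))/(3 - (-1)) × (2.2 - 1)/(3 - 1) = 0.480000

P(2.2) = (-4)×L_0(2.2) + 12×L_1(2.2) + 2×L_2(2.2)
P(2.2) = 9.120000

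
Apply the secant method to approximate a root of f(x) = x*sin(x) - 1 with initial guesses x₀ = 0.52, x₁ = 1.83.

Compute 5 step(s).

f(x) = x*sin(x) - 1
x₀ = 0.52, x₁ = 1.83

Secant formula: x_{n+1} = x_n - f(x_n)(x_n - x_{n-1})/(f(x_n) - f(x_{n-1}))

Iteration 1:
  f(0.520000) = -0.741622
  f(1.830000) = 0.768868
  x_2 = 1.830000 - 0.768868×(1.830000 - 0.520000)/(0.768868 - (-0.741622))
       = 1.163185
Iteration 2:
  f(1.830000) = 0.768868
  f(1.163185) = 0.067886
  x_3 = 1.163185 - 0.067886×(1.163185 - 1.830000)/(0.067886 - 0.768868)
       = 1.098608
Iteration 3:
  f(1.163185) = 0.067886
  f(1.098608) = -0.021607
  x_4 = 1.098608 - (-0.021607)×(1.098608 - 1.163185)/(-0.021607 - 0.067886)
       = 1.114199
Iteration 4:
  f(1.098608) = -0.021607
  f(1.114199) = 0.000059
  x_5 = 1.114199 - 0.000059×(1.114199 - 1.098608)/(0.000059 - (-0.021607))
       = 1.114157
Iteration 5:
  f(1.114199) = 0.000059
  f(1.114157) = 0.000000
  x_6 = 1.114157 - 0.000000×(1.114157 - 1.114199)/(0.000000 - 0.000059)
       = 1.114157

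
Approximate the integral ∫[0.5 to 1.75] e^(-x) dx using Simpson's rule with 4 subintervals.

f(x) = e^(-x)
a = 0.5, b = 1.75, n = 4
h = (b - a)/n = 0.312500

Simpson's rule: (h/3)[f(x₀) + 4f(x₁) + 2f(x₂) + ... + f(xₙ)]

x_0 = 0.5000, f(x_0) = 0.606531, coefficient = 1
x_1 = 0.8125, f(x_1) = 0.443747, coefficient = 4
x_2 = 1.1250, f(x_2) = 0.324652, coefficient = 2
x_3 = 1.4375, f(x_3) = 0.237521, coefficient = 4
x_4 = 1.7500, f(x_4) = 0.173774, coefficient = 1

I ≈ (0.312500/3) × 4.154682 = 0.432779
Exact value: 0.432757
Error: 0.000023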